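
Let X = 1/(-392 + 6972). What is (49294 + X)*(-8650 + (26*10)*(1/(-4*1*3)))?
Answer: -1687616572763/3948 ≈ -4.2746e+8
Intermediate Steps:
X = 1/6580 ≈ 0.00015198
(49294 + X)*(-8650 + (26*10)*(1/(-4*1*3))) = (49294 + 1/6580)*(-8650 + (26*10)*(1/(-4*1*3))) = 324354521*(-8650 + 260*(1/(-4*3)))/6580 = 324354521*(-8650 + 260*(1/(-12)))/6580 = 324354521*(-8650 + 260*(1*(-1/12)))/6580 = 324354521*(-8650 + 260*(-1/12))/6580 = 324354521*(-8650 - 65/3)/6580 = (324354521/6580)*(-26015/3) = -1687616572763/3948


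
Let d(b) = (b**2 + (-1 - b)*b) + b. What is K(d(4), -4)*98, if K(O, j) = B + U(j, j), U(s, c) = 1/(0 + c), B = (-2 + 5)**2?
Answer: 1715/2 ≈ 857.50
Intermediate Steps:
B = 9 (B = 3**2 = 9)
U(s, c) = 1/c
d(b) = b + b**2 + b*(-1 - b) (d(b) = (b**2 + b*(-1 - b)) + b = b + b**2 + b*(-1 - b))
K(O, j) = 9 + 1/j
K(d(4), -4)*98 = (9 + 1/(-4))*98 = (9 - 1/4)*98 = (35/4)*98 = 1715/2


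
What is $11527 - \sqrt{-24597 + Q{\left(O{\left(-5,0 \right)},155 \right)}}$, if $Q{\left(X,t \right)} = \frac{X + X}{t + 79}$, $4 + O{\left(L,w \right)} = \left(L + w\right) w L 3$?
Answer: $11527 - \frac{i \sqrt{37412089}}{39} \approx 11527.0 - 156.83 i$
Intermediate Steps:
$O{\left(L,w \right)} = -4 + 3 L w \left(L + w\right)$ ($O{\left(L,w \right)} = -4 + \left(L + w\right) w L 3 = -4 + w \left(L + w\right) L 3 = -4 + L w \left(L + w\right) 3 = -4 + 3 L w \left(L + w\right)$)
$Q{\left(X,t \right)} = \frac{2 X}{79 + t}$
$11527 - \sqrt{-24597 + Q{\left(O{\left(-5,0 \right)},155 \right)}} = 11527 - \sqrt{-24597 + \frac{2 \left(-4 + 3 \left(-5\right) 0^{2} + 3 \cdot 0 \left(-5\right)^{2}\right)}{79 + 155}} = 11527 - \sqrt{-24597 + \frac{2 \left(-4 + 3 \left(-5\right) 0 + 3 \cdot 0 \cdot 25\right)}{234}} = 11527 - \sqrt{-24597 + 2 \left(-4 + 0 + 0\right) \frac{1}{234}} = 11527 - \sqrt{-24597 + 2 \left(-4\right) \frac{1}{234}} = 11527 - \sqrt{-24597 - \frac{4}{117}} = 11527 - \sqrt{- \frac{2877853}{117}} = 11527 - \frac{i \sqrt{37412089}}{39}$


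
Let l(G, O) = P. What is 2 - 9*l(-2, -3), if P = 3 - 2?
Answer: -7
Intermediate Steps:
P = 1
l(G, O) = 1
2 - 9*l(-2, -3) = 2 - 9*1 = 2 - 9 = -7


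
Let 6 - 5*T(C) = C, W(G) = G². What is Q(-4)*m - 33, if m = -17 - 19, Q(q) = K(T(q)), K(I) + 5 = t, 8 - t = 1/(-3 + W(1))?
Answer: -159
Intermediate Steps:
T(C) = 6/5 - C/5
t = 17/2 (t = 8 - 1/(-3 + 1²) = 8 - 1/(-3 + 1) = 8 - 1/(-2) = 8 - 1*(-½) = 8 + ½ = 17/2 ≈ 8.5000)
K(I) = 7/2 (K(I) = -5 + 17/2 = 7/2)
Q(q) = 7/2
m = -36
Q(-4)*m - 33 = (7/2)*(-36) - 33 = -126 - 33 = -159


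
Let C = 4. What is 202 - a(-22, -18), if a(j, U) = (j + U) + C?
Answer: 238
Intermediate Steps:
a(j, U) = 4 + U + j (a(j, U) = (j + U) + 4 = (U + j) + 4 = 4 + U + j)
202 - a(-22, -18) = 202 - (4 - 18 - 22) = 202 - 1*(-36) = 202 + 36 = 238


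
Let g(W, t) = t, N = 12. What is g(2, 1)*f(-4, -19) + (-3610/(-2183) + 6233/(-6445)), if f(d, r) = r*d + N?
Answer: 1247770091/14069435 ≈ 88.687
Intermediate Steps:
f(d, r) = 12 + d*r (f(d, r) = r*d + 12 = d*r + 12 = 12 + d*r)
g(2, 1)*f(-4, -19) + (-3610/(-2183) + 6233/(-6445)) = 1*(12 - 4*(-19)) + (-3610/(-2183) + 6233/(-6445)) = 1*(12 + 76) + (-3610*(-1/2183) + 6233*(-1/6445)) = 1*88 + (3610/2183 - 6233/6445) = 88 + 9659811/14069435 = 1247770091/14069435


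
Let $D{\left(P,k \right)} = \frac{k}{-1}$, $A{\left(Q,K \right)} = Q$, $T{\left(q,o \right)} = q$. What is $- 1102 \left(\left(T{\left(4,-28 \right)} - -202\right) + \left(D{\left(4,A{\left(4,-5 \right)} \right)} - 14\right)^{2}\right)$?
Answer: $-584060$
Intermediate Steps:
$D{\left(P,k \right)} = - k$ ($D{\left(P,k \right)} = k \left(-1\right) = - k$)
$- 1102 \left(\left(T{\left(4,-28 \right)} - -202\right) + \left(D{\left(4,A{\left(4,-5 \right)} \right)} - 14\right)^{2}\right) = - 1102 \left(\left(4 - -202\right) + \left(\left(-1\right) 4 - 14\right)^{2}\right) = - 1102 \left(\left(4 + 202\right) + \left(-4 - 14\right)^{2}\right) = - 1102 \left(206 + \left(-18\right)^{2}\right) = - 1102 \left(206 + 324\right) = \left(-1102\right) 530 = -584060$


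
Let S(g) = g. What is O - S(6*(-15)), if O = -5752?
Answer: -5662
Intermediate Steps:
O - S(6*(-15)) = -5752 - 6*(-15) = -5752 - 1*(-90) = -5752 + 90 = -5662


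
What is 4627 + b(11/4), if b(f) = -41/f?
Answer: 50733/11 ≈ 4612.1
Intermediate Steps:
4627 + b(11/4) = 4627 - 41/(11/4) = 4627 - 41/(11*(¼)) = 4627 - 41/11/4 = 4627 - 41*4/11 = 4627 - 164/11 = 50733/11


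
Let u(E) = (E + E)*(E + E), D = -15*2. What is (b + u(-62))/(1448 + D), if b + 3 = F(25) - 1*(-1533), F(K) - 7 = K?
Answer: 8469/709 ≈ 11.945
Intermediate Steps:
F(K) = 7 + K
D = -30
u(E) = 4*E**2 (u(E) = (2*E)*(2*E) = 4*E**2)
b = 1562 (b = -3 + ((7 + 25) - 1*(-1533)) = -3 + (32 + 1533) = -3 + 1565 = 1562)
(b + u(-62))/(1448 + D) = (1562 + 4*(-62)**2)/(1448 - 30) = (1562 + 4*3844)/1418 = (1562 + 15376)*(1/1418) = 16938*(1/1418) = 8469/709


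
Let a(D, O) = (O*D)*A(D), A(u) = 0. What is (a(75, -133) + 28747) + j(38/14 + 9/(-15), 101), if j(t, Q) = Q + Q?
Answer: 28949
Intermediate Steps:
a(D, O) = 0 (a(D, O) = (O*D)*0 = (D*O)*0 = 0)
j(t, Q) = 2*Q
(a(75, -133) + 28747) + j(38/14 + 9/(-15), 101) = (0 + 28747) + 2*101 = 28747 + 202 = 28949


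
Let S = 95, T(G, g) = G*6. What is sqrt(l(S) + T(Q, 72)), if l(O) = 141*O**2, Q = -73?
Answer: 3*sqrt(141343) ≈ 1127.9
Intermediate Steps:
T(G, g) = 6*G
sqrt(l(S) + T(Q, 72)) = sqrt(141*95**2 + 6*(-73)) = sqrt(141*9025 - 438) = sqrt(1272525 - 438) = sqrt(1272087) = 3*sqrt(141343)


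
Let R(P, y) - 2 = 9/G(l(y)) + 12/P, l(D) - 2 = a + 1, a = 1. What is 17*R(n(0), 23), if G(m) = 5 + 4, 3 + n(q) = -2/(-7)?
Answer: -459/19 ≈ -24.158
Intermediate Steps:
n(q) = -19/7 (n(q) = -3 - 2/(-7) = -3 - 2*(-⅐) = -3 + 2/7 = -19/7)
l(D) = 4 (l(D) = 2 + (1 + 1) = 2 + 2 = 4)
G(m) = 9
R(P, y) = 3 + 12/P (R(P, y) = 2 + (9/9 + 12/P) = 2 + (9*(⅑) + 12/P) = 2 + (1 + 12/P) = 3 + 12/P)
17*R(n(0), 23) = 17*(3 + 12/(-19/7)) = 17*(3 + 12*(-7/19)) = 17*(3 - 84/19) = 17*(-27/19) = -459/19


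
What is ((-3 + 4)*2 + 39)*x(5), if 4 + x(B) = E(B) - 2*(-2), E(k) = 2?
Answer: 82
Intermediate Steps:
x(B) = 2 (x(B) = -4 + (2 - 2*(-2)) = -4 + (2 + 4) = -4 + 6 = 2)
((-3 + 4)*2 + 39)*x(5) = ((-3 + 4)*2 + 39)*2 = (1*2 + 39)*2 = (2 + 39)*2 = 41*2 = 82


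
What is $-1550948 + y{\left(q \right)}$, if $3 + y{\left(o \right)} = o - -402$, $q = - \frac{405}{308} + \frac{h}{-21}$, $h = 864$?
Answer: $- \frac{477582169}{308} \approx -1.5506 \cdot 10^{6}$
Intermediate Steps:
$q = - \frac{13077}{308}$ ($q = - \frac{405}{308} + \frac{864}{-21} = \left(-405\right) \frac{1}{308} + 864 \left(- \frac{1}{21}\right) = - \frac{405}{308} - \frac{288}{7} = - \frac{13077}{308} \approx -42.458$)
$y{\left(o \right)} = 399 + o$ ($y{\left(o \right)} = -3 + \left(o - -402\right) = -3 + \left(o + 402\right) = -3 + \left(402 + o\right) = 399 + o$)
$-1550948 + y{\left(q \right)} = -1550948 + \left(399 - \frac{13077}{308}\right) = -1550948 + \frac{109815}{308} = - \frac{477582169}{308}$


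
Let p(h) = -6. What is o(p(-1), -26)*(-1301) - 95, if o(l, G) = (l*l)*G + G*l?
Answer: 1014685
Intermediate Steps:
o(l, G) = G*l + G*l² (o(l, G) = l²*G + G*l = G*l² + G*l = G*l + G*l²)
o(p(-1), -26)*(-1301) - 95 = -26*(-6)*(1 - 6)*(-1301) - 95 = -26*(-6)*(-5)*(-1301) - 95 = -780*(-1301) - 95 = 1014780 - 95 = 1014685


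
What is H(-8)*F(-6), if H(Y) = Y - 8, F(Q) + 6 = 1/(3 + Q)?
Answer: 304/3 ≈ 101.33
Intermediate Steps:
F(Q) = -6 + 1/(3 + Q)
H(Y) = -8 + Y
H(-8)*F(-6) = (-8 - 8)*((-17 - 6*(-6))/(3 - 6)) = -16*(-17 + 36)/(-3) = -(-16)*19/3 = -16*(-19/3) = 304/3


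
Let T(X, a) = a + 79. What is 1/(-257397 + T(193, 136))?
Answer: -1/257182 ≈ -3.8883e-6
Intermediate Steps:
T(X, a) = 79 + a
1/(-257397 + T(193, 136)) = 1/(-257397 + (79 + 136)) = 1/(-257397 + 215) = 1/(-257182) = -1/257182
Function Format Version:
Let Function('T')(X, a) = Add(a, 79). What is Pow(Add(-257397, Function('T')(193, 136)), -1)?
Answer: Rational(-1, 257182) ≈ -3.8883e-6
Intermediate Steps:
Function('T')(X, a) = Add(79, a)
Pow(Add(-257397, Function('T')(193, 136)), -1) = Pow(Add(-257397, Add(79, 136)), -1) = Pow(Add(-257397, 215), -1) = Pow(-257182, -1) = Rational(-1, 257182)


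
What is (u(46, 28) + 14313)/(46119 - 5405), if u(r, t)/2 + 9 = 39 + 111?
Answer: 14595/40714 ≈ 0.35848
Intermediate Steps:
u(r, t) = 282 (u(r, t) = -18 + 2*(39 + 111) = -18 + 2*150 = -18 + 300 = 282)
(u(46, 28) + 14313)/(46119 - 5405) = (282 + 14313)/(46119 - 5405) = 14595/40714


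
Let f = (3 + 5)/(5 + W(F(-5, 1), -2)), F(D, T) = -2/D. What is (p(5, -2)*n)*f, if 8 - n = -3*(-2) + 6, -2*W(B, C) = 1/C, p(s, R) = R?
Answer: 256/21 ≈ 12.190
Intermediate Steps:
W(B, C) = -1/(2*C)
n = -4 (n = 8 - (-3*(-2) + 6) = 8 - (6 + 6) = 8 - 1*12 = 8 - 12 = -4)
f = 32/21 (f = (3 + 5)/(5 - ½/(-2)) = 8/(5 - ½*(-½)) = 8/(5 + ¼) = 8/(21/4) = 8*(4/21) = 32/21 ≈ 1.5238)
(p(5, -2)*n)*f = -2*(-4)*(32/21) = 8*(32/21) = 256/21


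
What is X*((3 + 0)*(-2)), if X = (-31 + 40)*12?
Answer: -648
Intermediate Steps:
X = 108 (X = 9*12 = 108)
X*((3 + 0)*(-2)) = 108*((3 + 0)*(-2)) = 108*(3*(-2)) = 108*(-6) = -648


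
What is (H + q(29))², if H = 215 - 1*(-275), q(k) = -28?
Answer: 213444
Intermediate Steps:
H = 490 (H = 215 + 275 = 490)
(H + q(29))² = (490 - 28)² = 462² = 213444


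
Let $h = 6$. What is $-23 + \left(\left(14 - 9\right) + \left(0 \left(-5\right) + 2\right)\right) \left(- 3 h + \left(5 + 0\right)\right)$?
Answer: $-114$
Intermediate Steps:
$-23 + \left(\left(14 - 9\right) + \left(0 \left(-5\right) + 2\right)\right) \left(- 3 h + \left(5 + 0\right)\right) = -23 + \left(\left(14 - 9\right) + \left(0 \left(-5\right) + 2\right)\right) \left(\left(-3\right) 6 + \left(5 + 0\right)\right) = -23 + \left(5 + \left(0 + 2\right)\right) \left(-18 + 5\right) = -23 + \left(5 + 2\right) \left(-13\right) = -23 + 7 \left(-13\right) = -23 - 91 = -114$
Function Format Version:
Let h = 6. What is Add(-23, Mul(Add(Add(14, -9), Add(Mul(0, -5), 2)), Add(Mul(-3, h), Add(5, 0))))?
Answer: -114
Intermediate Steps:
Add(-23, Mul(Add(Add(14, -9), Add(Mul(0, -5), 2)), Add(Mul(-3, h), Add(5, 0)))) = Add(-23, Mul(Add(Add(14, -9), Add(Mul(0, -5), 2)), Add(Mul(-3, 6), Add(5, 0)))) = Add(-23, Mul(Add(5, Add(0, 2)), Add(-18, 5))) = Add(-23, Mul(Add(5, 2), -13)) = Add(-23, Mul(7, -13)) = Add(-23, -91) = -114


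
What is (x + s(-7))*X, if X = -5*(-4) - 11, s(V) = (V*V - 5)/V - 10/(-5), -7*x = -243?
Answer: 1917/7 ≈ 273.86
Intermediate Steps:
x = 243/7 (x = -⅐*(-243) = 243/7 ≈ 34.714)
s(V) = 2 + (-5 + V²)/V (s(V) = (V² - 5)/V - 10*(-⅕) = (-5 + V²)/V + 2 = 2 + (-5 + V²)/V)
X = 9 (X = 20 - 11 = 9)
(x + s(-7))*X = (243/7 + (2 - 7 - 5/(-7)))*9 = (243/7 + (2 - 7 - 5*(-⅐)))*9 = (243/7 + (2 - 7 + 5/7))*9 = (243/7 - 30/7)*9 = (213/7)*9 = 1917/7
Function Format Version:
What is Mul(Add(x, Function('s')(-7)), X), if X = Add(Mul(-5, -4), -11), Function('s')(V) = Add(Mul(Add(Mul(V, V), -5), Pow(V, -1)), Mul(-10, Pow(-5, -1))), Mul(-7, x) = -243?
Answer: Rational(1917, 7) ≈ 273.86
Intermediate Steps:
x = Rational(243, 7) (x = Mul(Rational(-1, 7), -243) = Rational(243, 7) ≈ 34.714)
Function('s')(V) = Add(2, Mul(Pow(V, -1), Add(-5, Pow(V, 2)))) (Function('s')(V) = Add(Mul(Add(Pow(V, 2), -5), Pow(V, -1)), Mul(-10, Rational(-1, 5))) = Add(Mul(Add(-5, Pow(V, 2)), Pow(V, -1)), 2) = Add(Mul(Pow(V, -1), Add(-5, Pow(V, 2))), 2) = Add(2, Mul(Pow(V, -1), Add(-5, Pow(V, 2)))))
X = 9 (X = Add(20, -11) = 9)
Mul(Add(x, Function('s')(-7)), X) = Mul(Add(Rational(243, 7), Add(2, -7, Mul(-5, Pow(-7, -1)))), 9) = Mul(Add(Rational(243, 7), Add(2, -7, Mul(-5, Rational(-1, 7)))), 9) = Mul(Add(Rational(243, 7), Add(2, -7, Rational(5, 7))), 9) = Mul(Add(Rational(243, 7), Rational(-30, 7)), 9) = Mul(Rational(213, 7), 9) = Rational(1917, 7)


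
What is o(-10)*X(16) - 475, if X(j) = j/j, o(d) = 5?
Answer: -470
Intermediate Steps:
X(j) = 1
o(-10)*X(16) - 475 = 5*1 - 475 = 5 - 475 = -470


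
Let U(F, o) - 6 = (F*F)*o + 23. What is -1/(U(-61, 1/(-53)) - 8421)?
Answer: 53/448497 ≈ 0.00011817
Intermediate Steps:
U(F, o) = 29 + o*F² (U(F, o) = 6 + ((F*F)*o + 23) = 6 + (F²*o + 23) = 6 + (o*F² + 23) = 6 + (23 + o*F²) = 29 + o*F²)
-1/(U(-61, 1/(-53)) - 8421) = -1/((29 + (-61)²/(-53)) - 8421) = -1/((29 - 1/53*3721) - 8421) = -1/((29 - 3721/53) - 8421) = -1/(-2184/53 - 8421) = -1/(-448497/53) = -1*(-53/448497) = 53/448497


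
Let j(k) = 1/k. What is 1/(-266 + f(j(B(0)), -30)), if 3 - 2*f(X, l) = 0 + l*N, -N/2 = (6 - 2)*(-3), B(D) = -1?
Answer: 2/191 ≈ 0.010471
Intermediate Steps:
N = 24 (N = -2*(6 - 2)*(-3) = -8*(-3) = -2*(-12) = 24)
f(X, l) = 3/2 - 12*l (f(X, l) = 3/2 - (0 + l*24)/2 = 3/2 - (0 + 24*l)/2 = 3/2 - 12*l)
1/(-266 + f(j(B(0)), -30)) = 1/(-266 + (3/2 - 12*(-30))) = 1/(-266 + (3/2 + 360)) = 1/(-266 + 723/2) = 1/(191/2) = 2/191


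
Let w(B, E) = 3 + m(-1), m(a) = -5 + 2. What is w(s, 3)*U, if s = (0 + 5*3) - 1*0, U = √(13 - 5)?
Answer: 0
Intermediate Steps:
m(a) = -3
U = 2*√2 (U = √8 = 2*√2 ≈ 2.8284)
s = 15 (s = (0 + 15) + 0 = 15 + 0 = 15)
w(B, E) = 0 (w(B, E) = 3 - 3 = 0)
w(s, 3)*U = 0*(2*√2) = 0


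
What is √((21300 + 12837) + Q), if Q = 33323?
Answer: 2*√16865 ≈ 259.73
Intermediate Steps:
√((21300 + 12837) + Q) = √((21300 + 12837) + 33323) = √(34137 + 33323) = √67460 = 2*√16865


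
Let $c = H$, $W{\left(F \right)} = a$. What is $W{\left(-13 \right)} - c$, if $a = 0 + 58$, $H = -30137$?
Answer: $30195$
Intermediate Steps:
$a = 58$
$W{\left(F \right)} = 58$
$c = -30137$
$W{\left(-13 \right)} - c = 58 - -30137 = 58 + 30137 = 30195$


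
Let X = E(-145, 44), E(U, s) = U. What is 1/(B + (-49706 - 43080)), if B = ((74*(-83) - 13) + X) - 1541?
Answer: -1/100627 ≈ -9.9377e-6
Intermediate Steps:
X = -145
B = -7841 (B = ((74*(-83) - 13) - 145) - 1541 = ((-6142 - 13) - 145) - 1541 = (-6155 - 145) - 1541 = -6300 - 1541 = -7841)
1/(B + (-49706 - 43080)) = 1/(-7841 + (-49706 - 43080)) = 1/(-7841 - 92786) = 1/(-100627) = -1/100627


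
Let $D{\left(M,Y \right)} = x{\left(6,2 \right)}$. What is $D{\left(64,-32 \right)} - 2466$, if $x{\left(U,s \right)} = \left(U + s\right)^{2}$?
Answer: $-2402$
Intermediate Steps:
$D{\left(M,Y \right)} = 64$ ($D{\left(M,Y \right)} = \left(6 + 2\right)^{2} = 8^{2} = 64$)
$D{\left(64,-32 \right)} - 2466 = 64 - 2466 = -2402$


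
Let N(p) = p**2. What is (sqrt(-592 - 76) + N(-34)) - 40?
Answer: 1116 + 2*I*sqrt(167) ≈ 1116.0 + 25.846*I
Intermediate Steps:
(sqrt(-592 - 76) + N(-34)) - 40 = (sqrt(-592 - 76) + (-34)**2) - 40 = (sqrt(-668) + 1156) - 40 = (2*I*sqrt(167) + 1156) - 40 = (1156 + 2*I*sqrt(167)) - 40 = 1116 + 2*I*sqrt(167)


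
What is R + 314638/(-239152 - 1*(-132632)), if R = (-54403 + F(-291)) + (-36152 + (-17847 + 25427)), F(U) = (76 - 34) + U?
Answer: -4432667559/53260 ≈ -83227.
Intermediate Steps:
F(U) = 42 + U
R = -83224 (R = (-54403 + (42 - 291)) + (-36152 + (-17847 + 25427)) = (-54403 - 249) + (-36152 + 7580) = -54652 - 28572 = -83224)
R + 314638/(-239152 - 1*(-132632)) = -83224 + 314638/(-239152 - 1*(-132632)) = -83224 + 314638/(-239152 + 132632) = -83224 + 314638/(-106520) = -83224 + 314638*(-1/106520) = -83224 - 157319/53260 = -4432667559/53260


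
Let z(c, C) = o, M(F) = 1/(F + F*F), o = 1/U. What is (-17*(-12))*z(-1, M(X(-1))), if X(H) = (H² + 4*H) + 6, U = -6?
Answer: -34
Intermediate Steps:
X(H) = 6 + H² + 4*H
o = -⅙ (o = 1/(-6) = -⅙ ≈ -0.16667)
M(F) = 1/(F + F²)
z(c, C) = -⅙
(-17*(-12))*z(-1, M(X(-1))) = -17*(-12)*(-⅙) = 204*(-⅙) = -34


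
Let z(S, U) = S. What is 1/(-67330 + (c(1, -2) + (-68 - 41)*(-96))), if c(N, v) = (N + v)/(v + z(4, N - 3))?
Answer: -2/113733 ≈ -1.7585e-5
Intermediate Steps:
c(N, v) = (N + v)/(4 + v) (c(N, v) = (N + v)/(v + 4) = (N + v)/(4 + v))
1/(-67330 + (c(1, -2) + (-68 - 41)*(-96))) = 1/(-67330 + ((1 - 2)/(4 - 2) + (-68 - 41)*(-96))) = 1/(-67330 + (-1/2 - 109*(-96))) = 1/(-67330 + ((½)*(-1) + 10464)) = 1/(-67330 + (-½ + 10464)) = 1/(-67330 + 20927/2) = 1/(-113733/2) = -2/113733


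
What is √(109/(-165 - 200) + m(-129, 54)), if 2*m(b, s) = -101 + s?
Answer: I*√12682290/730 ≈ 4.8784*I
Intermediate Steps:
m(b, s) = -101/2 + s/2 (m(b, s) = (-101 + s)/2 = -101/2 + s/2)
√(109/(-165 - 200) + m(-129, 54)) = √(109/(-165 - 200) + (-101/2 + (½)*54)) = √(109/(-365) + (-101/2 + 27)) = √(109*(-1/365) - 47/2) = √(-109/365 - 47/2) = √(-17373/730) = I*√12682290/730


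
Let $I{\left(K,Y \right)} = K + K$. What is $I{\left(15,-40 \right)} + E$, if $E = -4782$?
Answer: $-4752$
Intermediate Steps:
$I{\left(K,Y \right)} = 2 K$
$I{\left(15,-40 \right)} + E = 2 \cdot 15 - 4782 = 30 - 4782 = -4752$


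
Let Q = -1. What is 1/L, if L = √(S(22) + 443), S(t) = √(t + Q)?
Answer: (443 + √21)^(-½) ≈ 0.047268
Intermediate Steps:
S(t) = √(-1 + t) (S(t) = √(t - 1) = √(-1 + t))
L = √(443 + √21) (L = √(√(-1 + 22) + 443) = √(√21 + 443) = √(443 + √21) ≈ 21.156)
1/L = 1/(√(443 + √21)) = (443 + √21)^(-½)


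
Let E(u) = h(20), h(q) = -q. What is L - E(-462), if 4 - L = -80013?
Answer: 80037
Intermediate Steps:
L = 80017 (L = 4 - 1*(-80013) = 4 + 80013 = 80017)
E(u) = -20 (E(u) = -1*20 = -20)
L - E(-462) = 80017 - 1*(-20) = 80017 + 20 = 80037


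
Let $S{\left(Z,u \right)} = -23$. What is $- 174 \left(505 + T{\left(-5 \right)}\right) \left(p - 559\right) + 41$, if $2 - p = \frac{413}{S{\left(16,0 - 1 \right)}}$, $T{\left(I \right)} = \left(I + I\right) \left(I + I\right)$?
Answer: $\frac{1305138403}{23} \approx 5.6745 \cdot 10^{7}$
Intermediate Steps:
$T{\left(I \right)} = 4 I^{2}$ ($T{\left(I \right)} = 2 I 2 I = 4 I^{2}$)
$p = \frac{459}{23}$ ($p = 2 - \frac{413}{-23} = 2 - 413 \left(- \frac{1}{23}\right) = 2 - - \frac{413}{23} = 2 + \frac{413}{23} = \frac{459}{23} \approx 19.957$)
$- 174 \left(505 + T{\left(-5 \right)}\right) \left(p - 559\right) + 41 = - 174 \left(505 + 4 \left(-5\right)^{2}\right) \left(\frac{459}{23} - 559\right) + 41 = - 174 \left(505 + 4 \cdot 25\right) \left(- \frac{12398}{23}\right) + 41 = - 174 \left(505 + 100\right) \left(- \frac{12398}{23}\right) + 41 = - 174 \cdot 605 \left(- \frac{12398}{23}\right) + 41 = \left(-174\right) \left(- \frac{7500790}{23}\right) + 41 = \frac{1305137460}{23} + 41 = \frac{1305138403}{23}$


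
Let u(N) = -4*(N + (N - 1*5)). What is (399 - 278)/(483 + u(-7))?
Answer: 121/559 ≈ 0.21646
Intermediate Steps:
u(N) = 20 - 8*N (u(N) = -4*(N + (N - 5)) = -4*(N + (-5 + N)) = -4*(-5 + 2*N) = 20 - 8*N)
(399 - 278)/(483 + u(-7)) = (399 - 278)/(483 + (20 - 8*(-7))) = 121/(483 + (20 + 56)) = 121/(483 + 76) = 121/559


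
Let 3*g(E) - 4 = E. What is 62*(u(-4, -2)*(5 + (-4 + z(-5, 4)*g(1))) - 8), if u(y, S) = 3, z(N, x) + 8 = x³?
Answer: 17050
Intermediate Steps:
z(N, x) = -8 + x³
g(E) = 4/3 + E/3
62*(u(-4, -2)*(5 + (-4 + z(-5, 4)*g(1))) - 8) = 62*(3*(5 + (-4 + (-8 + 4³)*(4/3 + (⅓)*1))) - 8) = 62*(3*(5 + (-4 + (-8 + 64)*(4/3 + ⅓))) - 8) = 62*(3*(5 + (-4 + 56*(5/3))) - 8) = 62*(3*(5 + (-4 + 280/3)) - 8) = 62*(3*(5 + 268/3) - 8) = 62*(3*(283/3) - 8) = 62*(283 - 8) = 62*275 = 17050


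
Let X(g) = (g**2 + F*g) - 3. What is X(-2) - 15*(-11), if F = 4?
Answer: 158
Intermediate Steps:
X(g) = -3 + g**2 + 4*g (X(g) = (g**2 + 4*g) - 3 = -3 + g**2 + 4*g)
X(-2) - 15*(-11) = (-3 + (-2)**2 + 4*(-2)) - 15*(-11) = (-3 + 4 - 8) + 165 = -7 + 165 = 158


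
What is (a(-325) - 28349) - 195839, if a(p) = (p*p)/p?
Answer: -224513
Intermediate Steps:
a(p) = p (a(p) = p**2/p = p)
(a(-325) - 28349) - 195839 = (-325 - 28349) - 195839 = -28674 - 195839 = -224513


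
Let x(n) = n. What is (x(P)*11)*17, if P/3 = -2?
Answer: -1122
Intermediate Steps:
P = -6 (P = 3*(-2) = -6)
(x(P)*11)*17 = -6*11*17 = -66*17 = -1122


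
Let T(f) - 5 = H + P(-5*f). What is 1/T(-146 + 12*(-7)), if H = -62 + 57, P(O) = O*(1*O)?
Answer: 1/1322500 ≈ 7.5614e-7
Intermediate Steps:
P(O) = O² (P(O) = O*O = O²)
H = -5
T(f) = 25*f² (T(f) = 5 + (-5 + (-5*f)²) = 5 + (-5 + 25*f²) = 25*f²)
1/T(-146 + 12*(-7)) = 1/(25*(-146 + 12*(-7))²) = 1/(25*(-146 - 84)²) = 1/(25*(-230)²) = 1/(25*52900) = 1/1322500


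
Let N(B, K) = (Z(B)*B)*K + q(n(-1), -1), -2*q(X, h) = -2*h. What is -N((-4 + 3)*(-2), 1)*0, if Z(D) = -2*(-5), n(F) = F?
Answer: 0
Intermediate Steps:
Z(D) = 10
q(X, h) = h (q(X, h) = -(-1)*h = h)
N(B, K) = -1 + 10*B*K (N(B, K) = (10*B)*K - 1 = 10*B*K - 1 = -1 + 10*B*K)
-N((-4 + 3)*(-2), 1)*0 = -(-1 + 10*((-4 + 3)*(-2))*1)*0 = -(-1 + 10*(-1*(-2))*1)*0 = -(-1 + 10*2*1)*0 = -(-1 + 20)*0 = -1*19*0 = -19*0 = 0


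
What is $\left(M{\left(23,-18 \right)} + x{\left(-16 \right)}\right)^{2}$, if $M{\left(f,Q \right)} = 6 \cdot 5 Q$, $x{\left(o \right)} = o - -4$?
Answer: $304704$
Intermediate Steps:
$x{\left(o \right)} = 4 + o$ ($x{\left(o \right)} = o + 4 = 4 + o$)
$M{\left(f,Q \right)} = 30 Q$
$\left(M{\left(23,-18 \right)} + x{\left(-16 \right)}\right)^{2} = \left(30 \left(-18\right) + \left(4 - 16\right)\right)^{2} = \left(-540 - 12\right)^{2} = \left(-552\right)^{2} = 304704$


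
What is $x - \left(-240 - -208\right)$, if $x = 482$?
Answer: $514$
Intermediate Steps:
$x - \left(-240 - -208\right) = 482 - \left(-240 - -208\right) = 482 - \left(-240 + 208\right) = 482 - -32 = 482 + 32 = 514$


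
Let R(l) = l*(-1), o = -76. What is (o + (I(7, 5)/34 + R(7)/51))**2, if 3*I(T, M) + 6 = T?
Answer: 60295225/10404 ≈ 5795.4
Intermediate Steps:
I(T, M) = -2 + T/3
R(l) = -l
(o + (I(7, 5)/34 + R(7)/51))**2 = (-76 + ((-2 + (1/3)*7)/34 - 1*7/51))**2 = (-76 + ((-2 + 7/3)*(1/34) - 7*1/51))**2 = (-76 + ((1/3)*(1/34) - 7/51))**2 = (-76 + (1/102 - 7/51))**2 = (-76 - 13/102)**2 = (-7765/102)**2 = 60295225/10404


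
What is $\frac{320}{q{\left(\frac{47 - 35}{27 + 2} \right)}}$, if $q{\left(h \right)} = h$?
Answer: $\frac{2320}{3} \approx 773.33$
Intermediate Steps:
$\frac{320}{q{\left(\frac{47 - 35}{27 + 2} \right)}} = \frac{320}{\left(47 - 35\right) \frac{1}{27 + 2}} = \frac{320}{12 \cdot \frac{1}{29}} = \frac{320}{\frac{12}{29}} = 320 \cdot \frac{29}{12} = \frac{2320}{3}$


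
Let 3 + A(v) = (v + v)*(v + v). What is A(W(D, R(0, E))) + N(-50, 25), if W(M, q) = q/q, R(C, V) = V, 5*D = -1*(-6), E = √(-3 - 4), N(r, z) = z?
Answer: 26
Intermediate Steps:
E = I*√7 (E = √(-7) = I*√7 ≈ 2.6458*I)
D = 6/5 (D = (-1*(-6))/5 = (⅕)*6 = 6/5 ≈ 1.2000)
W(M, q) = 1
A(v) = -3 + 4*v² (A(v) = -3 + (v + v)*(v + v) = -3 + (2*v)*(2*v) = -3 + 4*v²)
A(W(D, R(0, E))) + N(-50, 25) = (-3 + 4*1²) + 25 = (-3 + 4*1) + 25 = (-3 + 4) + 25 = 1 + 25 = 26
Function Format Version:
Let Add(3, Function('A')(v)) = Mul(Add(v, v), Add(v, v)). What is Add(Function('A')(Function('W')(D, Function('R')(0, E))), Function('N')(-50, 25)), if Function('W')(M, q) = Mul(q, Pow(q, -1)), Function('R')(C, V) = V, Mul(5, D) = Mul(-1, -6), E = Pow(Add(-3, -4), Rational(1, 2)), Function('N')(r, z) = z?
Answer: 26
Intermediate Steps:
E = Mul(I, Pow(7, Rational(1, 2))) (E = Pow(-7, Rational(1, 2)) = Mul(I, Pow(7, Rational(1, 2))) ≈ Mul(2.6458, I))
D = Rational(6, 5) (D = Mul(Rational(1, 5), Mul(-1, -6)) = Mul(Rational(1, 5), 6) = Rational(6, 5) ≈ 1.2000)
Function('W')(M, q) = 1
Function('A')(v) = Add(-3, Mul(4, Pow(v, 2))) (Function('A')(v) = Add(-3, Mul(Add(v, v), Add(v, v))) = Add(-3, Mul(Mul(2, v), Mul(2, v))) = Add(-3, Mul(4, Pow(v, 2))))
Add(Function('A')(Function('W')(D, Function('R')(0, E))), Function('N')(-50, 25)) = Add(Add(-3, Mul(4, Pow(1, 2))), 25) = Add(Add(-3, Mul(4, 1)), 25) = Add(Add(-3, 4), 25) = Add(1, 25) = 26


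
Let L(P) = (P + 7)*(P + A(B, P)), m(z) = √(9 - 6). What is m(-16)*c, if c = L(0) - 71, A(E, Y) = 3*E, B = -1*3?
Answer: -134*√3 ≈ -232.09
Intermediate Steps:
m(z) = √3
B = -3
L(P) = (-9 + P)*(7 + P) (L(P) = (P + 7)*(P + 3*(-3)) = (7 + P)*(P - 9) = (7 + P)*(-9 + P) = (-9 + P)*(7 + P))
c = -134 (c = (-63 + 0² - 2*0) - 71 = (-63 + 0 + 0) - 71 = -63 - 71 = -134)
m(-16)*c = √3*(-134) = -134*√3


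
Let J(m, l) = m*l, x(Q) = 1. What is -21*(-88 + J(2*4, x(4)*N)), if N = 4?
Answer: 1176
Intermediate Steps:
J(m, l) = l*m
-21*(-88 + J(2*4, x(4)*N)) = -21*(-88 + (1*4)*(2*4)) = -21*(-88 + 4*8) = -21*(-88 + 32) = -21*(-56) = 1176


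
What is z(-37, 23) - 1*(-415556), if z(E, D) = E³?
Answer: 364903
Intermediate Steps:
z(-37, 23) - 1*(-415556) = (-37)³ - 1*(-415556) = -50653 + 415556 = 364903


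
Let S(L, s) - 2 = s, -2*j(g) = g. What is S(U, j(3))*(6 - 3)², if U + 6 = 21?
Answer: 9/2 ≈ 4.5000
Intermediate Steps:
U = 15 (U = -6 + 21 = 15)
j(g) = -g/2
S(L, s) = 2 + s
S(U, j(3))*(6 - 3)² = (2 - ½*3)*(6 - 3)² = (2 - 3/2)*3² = (½)*9 = 9/2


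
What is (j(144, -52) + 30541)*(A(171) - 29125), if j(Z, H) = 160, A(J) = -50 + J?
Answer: -890451804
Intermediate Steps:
(j(144, -52) + 30541)*(A(171) - 29125) = (160 + 30541)*((-50 + 171) - 29125) = 30701*(121 - 29125) = 30701*(-29004) = -890451804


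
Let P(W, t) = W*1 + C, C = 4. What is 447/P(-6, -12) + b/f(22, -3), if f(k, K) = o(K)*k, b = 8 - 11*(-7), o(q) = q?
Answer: -7418/33 ≈ -224.79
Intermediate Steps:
P(W, t) = 4 + W (P(W, t) = W*1 + 4 = W + 4 = 4 + W)
b = 85 (b = 8 + 77 = 85)
f(k, K) = K*k
447/P(-6, -12) + b/f(22, -3) = 447/(4 - 6) + 85/((-3*22)) = 447/(-2) + 85/(-66) = 447*(-½) + 85*(-1/66) = -447/2 - 85/66 = -7418/33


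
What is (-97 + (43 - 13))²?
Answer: 4489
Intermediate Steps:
(-97 + (43 - 13))² = (-97 + 30)² = (-67)² = 4489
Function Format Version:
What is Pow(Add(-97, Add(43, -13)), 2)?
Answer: 4489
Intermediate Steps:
Pow(Add(-97, Add(43, -13)), 2) = Pow(Add(-97, 30), 2) = Pow(-67, 2) = 4489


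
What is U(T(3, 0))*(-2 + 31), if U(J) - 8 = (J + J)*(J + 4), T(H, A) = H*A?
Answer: 232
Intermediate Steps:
T(H, A) = A*H
U(J) = 8 + 2*J*(4 + J) (U(J) = 8 + (J + J)*(J + 4) = 8 + (2*J)*(4 + J) = 8 + 2*J*(4 + J))
U(T(3, 0))*(-2 + 31) = (8 + 2*(0*3)² + 8*(0*3))*(-2 + 31) = (8 + 2*0² + 8*0)*29 = (8 + 2*0 + 0)*29 = (8 + 0 + 0)*29 = 8*29 = 232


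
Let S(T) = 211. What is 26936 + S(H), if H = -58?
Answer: 27147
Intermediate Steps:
26936 + S(H) = 26936 + 211 = 27147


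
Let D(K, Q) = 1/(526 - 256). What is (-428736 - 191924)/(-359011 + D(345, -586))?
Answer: 167578200/96932969 ≈ 1.7288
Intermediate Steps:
D(K, Q) = 1/270
(-428736 - 191924)/(-359011 + D(345, -586)) = (-428736 - 191924)/(-359011 + 1/270) = -620660/(-96932969/270) = -620660*(-270/96932969) = 167578200/96932969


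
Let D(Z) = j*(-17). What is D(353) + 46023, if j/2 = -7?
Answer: 46261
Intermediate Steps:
j = -14 (j = 2*(-7) = -14)
D(Z) = 238 (D(Z) = -14*(-17) = 238)
D(353) + 46023 = 238 + 46023 = 46261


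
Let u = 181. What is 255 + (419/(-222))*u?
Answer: -19229/222 ≈ -86.617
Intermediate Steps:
255 + (419/(-222))*u = 255 + (419/(-222))*181 = 255 + (419*(-1/222))*181 = 255 - 419/222*181 = 255 - 75839/222 = -19229/222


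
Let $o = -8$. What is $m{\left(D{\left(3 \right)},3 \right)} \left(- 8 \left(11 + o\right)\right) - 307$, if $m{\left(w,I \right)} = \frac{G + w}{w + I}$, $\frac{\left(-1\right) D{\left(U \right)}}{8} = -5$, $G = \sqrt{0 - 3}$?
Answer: $- \frac{14161}{43} - \frac{24 i \sqrt{3}}{43} \approx -329.33 - 0.96673 i$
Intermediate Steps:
$G = i \sqrt{3}$ ($G = \sqrt{-3} = i \sqrt{3} \approx 1.732 i$)
$D{\left(U \right)} = 40$ ($D{\left(U \right)} = \left(-8\right) \left(-5\right) = 40$)
$m{\left(w,I \right)} = \frac{w + i \sqrt{3}}{I + w}$ ($m{\left(w,I \right)} = \frac{i \sqrt{3} + w}{w + I} = \frac{w + i \sqrt{3}}{I + w}$)
$m{\left(D{\left(3 \right)},3 \right)} \left(- 8 \left(11 + o\right)\right) - 307 = \frac{40 + i \sqrt{3}}{3 + 40} \left(- 8 \left(11 - 8\right)\right) - 307 = \frac{40 + i \sqrt{3}}{43} \left(\left(-8\right) 3\right) - 307 = \frac{40 + i \sqrt{3}}{43} \left(-24\right) - 307 = \left(\frac{40}{43} + \frac{i \sqrt{3}}{43}\right) \left(-24\right) - 307 = \left(- \frac{960}{43} - \frac{24 i \sqrt{3}}{43}\right) - 307 = - \frac{14161}{43} - \frac{24 i \sqrt{3}}{43}$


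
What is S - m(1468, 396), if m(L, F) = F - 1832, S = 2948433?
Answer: 2949869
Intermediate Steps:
m(L, F) = -1832 + F
S - m(1468, 396) = 2948433 - (-1832 + 396) = 2948433 - 1*(-1436) = 2948433 + 1436 = 2949869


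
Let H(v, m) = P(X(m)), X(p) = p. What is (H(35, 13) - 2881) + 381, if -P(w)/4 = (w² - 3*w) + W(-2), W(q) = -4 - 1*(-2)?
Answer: -3012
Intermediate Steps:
W(q) = -2 (W(q) = -4 + 2 = -2)
P(w) = 8 - 4*w² + 12*w (P(w) = -4*((w² - 3*w) - 2) = -4*(-2 + w² - 3*w) = 8 - 4*w² + 12*w)
H(v, m) = 8 - 4*m² + 12*m
(H(35, 13) - 2881) + 381 = ((8 - 4*13² + 12*13) - 2881) + 381 = ((8 - 4*169 + 156) - 2881) + 381 = ((8 - 676 + 156) - 2881) + 381 = (-512 - 2881) + 381 = -3393 + 381 = -3012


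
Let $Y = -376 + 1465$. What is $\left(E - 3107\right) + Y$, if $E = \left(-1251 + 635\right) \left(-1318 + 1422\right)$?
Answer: $-66082$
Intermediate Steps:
$Y = 1089$
$E = -64064$ ($E = \left(-616\right) 104 = -64064$)
$\left(E - 3107\right) + Y = \left(-64064 - 3107\right) + 1089 = -67171 + 1089 = -66082$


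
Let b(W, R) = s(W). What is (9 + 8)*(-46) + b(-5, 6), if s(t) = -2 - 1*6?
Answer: -790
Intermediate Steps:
s(t) = -8 (s(t) = -2 - 6 = -8)
b(W, R) = -8
(9 + 8)*(-46) + b(-5, 6) = (9 + 8)*(-46) - 8 = 17*(-46) - 8 = -782 - 8 = -790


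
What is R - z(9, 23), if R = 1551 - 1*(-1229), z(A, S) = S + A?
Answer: 2748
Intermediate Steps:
z(A, S) = A + S
R = 2780 (R = 1551 + 1229 = 2780)
R - z(9, 23) = 2780 - (9 + 23) = 2780 - 1*32 = 2780 - 32 = 2748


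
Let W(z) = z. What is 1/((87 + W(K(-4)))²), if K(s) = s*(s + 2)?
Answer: 1/9025 ≈ 0.00011080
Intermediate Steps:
K(s) = s*(2 + s)
1/((87 + W(K(-4)))²) = 1/((87 - 4*(2 - 4))²) = 1/((87 - 4*(-2))²) = 1/((87 + 8)²) = 1/(95²) = 1/9025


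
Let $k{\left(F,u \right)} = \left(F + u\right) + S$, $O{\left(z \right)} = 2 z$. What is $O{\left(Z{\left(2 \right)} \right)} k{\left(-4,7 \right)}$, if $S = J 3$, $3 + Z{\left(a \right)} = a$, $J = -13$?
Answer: $72$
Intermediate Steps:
$Z{\left(a \right)} = -3 + a$
$S = -39$ ($S = \left(-13\right) 3 = -39$)
$k{\left(F,u \right)} = -39 + F + u$ ($k{\left(F,u \right)} = \left(F + u\right) - 39 = -39 + F + u$)
$O{\left(Z{\left(2 \right)} \right)} k{\left(-4,7 \right)} = 2 \left(-3 + 2\right) \left(-39 - 4 + 7\right) = 2 \left(-1\right) \left(-36\right) = \left(-2\right) \left(-36\right) = 72$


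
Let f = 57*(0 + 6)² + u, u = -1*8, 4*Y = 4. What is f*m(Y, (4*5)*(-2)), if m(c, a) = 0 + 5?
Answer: 10220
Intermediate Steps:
Y = 1 (Y = (¼)*4 = 1)
m(c, a) = 5
u = -8
f = 2044 (f = 57*(0 + 6)² - 8 = 57*6² - 8 = 57*36 - 8 = 2052 - 8 = 2044)
f*m(Y, (4*5)*(-2)) = 2044*5 = 10220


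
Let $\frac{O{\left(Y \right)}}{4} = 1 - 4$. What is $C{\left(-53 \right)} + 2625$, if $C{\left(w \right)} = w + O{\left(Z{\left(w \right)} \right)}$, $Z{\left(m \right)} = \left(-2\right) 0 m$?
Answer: $2560$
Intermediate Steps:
$Z{\left(m \right)} = 0$ ($Z{\left(m \right)} = 0 m = 0$)
$O{\left(Y \right)} = -12$ ($O{\left(Y \right)} = 4 \left(1 - 4\right) = 4 \left(-3\right) = -12$)
$C{\left(w \right)} = -12 + w$ ($C{\left(w \right)} = w - 12 = -12 + w$)
$C{\left(-53 \right)} + 2625 = \left(-12 - 53\right) + 2625 = -65 + 2625 = 2560$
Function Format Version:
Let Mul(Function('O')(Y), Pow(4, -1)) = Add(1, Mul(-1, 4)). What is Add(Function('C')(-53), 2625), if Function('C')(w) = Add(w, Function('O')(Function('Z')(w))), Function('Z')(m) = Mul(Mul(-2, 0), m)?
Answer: 2560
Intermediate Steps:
Function('Z')(m) = 0 (Function('Z')(m) = Mul(0, m) = 0)
Function('O')(Y) = -12 (Function('O')(Y) = Mul(4, Add(1, Mul(-1, 4))) = Mul(4, Add(1, -4)) = Mul(4, -3) = -12)
Function('C')(w) = Add(-12, w) (Function('C')(w) = Add(w, -12) = Add(-12, w))
Add(Function('C')(-53), 2625) = Add(Add(-12, -53), 2625) = Add(-65, 2625) = 2560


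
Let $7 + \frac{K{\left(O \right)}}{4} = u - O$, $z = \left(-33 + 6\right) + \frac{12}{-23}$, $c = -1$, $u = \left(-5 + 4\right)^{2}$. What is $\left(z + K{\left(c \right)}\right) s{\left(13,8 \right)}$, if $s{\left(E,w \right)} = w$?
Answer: $- \frac{8744}{23} \approx -380.17$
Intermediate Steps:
$u = 1$ ($u = \left(-1\right)^{2} = 1$)
$z = - \frac{633}{23}$ ($z = -27 + 12 \left(- \frac{1}{23}\right) = -27 - \frac{12}{23} = - \frac{633}{23} \approx -27.522$)
$K{\left(O \right)} = -24 - 4 O$ ($K{\left(O \right)} = -28 + 4 \left(1 - O\right) = -28 - \left(-4 + 4 O\right) = -24 - 4 O$)
$\left(z + K{\left(c \right)}\right) s{\left(13,8 \right)} = \left(- \frac{633}{23} - 20\right) 8 = \left(- \frac{1093}{23}\right) 8 = - \frac{8744}{23}$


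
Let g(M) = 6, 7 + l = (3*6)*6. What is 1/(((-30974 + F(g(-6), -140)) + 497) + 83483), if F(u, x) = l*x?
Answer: 1/38866 ≈ 2.5729e-5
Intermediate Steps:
l = 101 (l = -7 + (3*6)*6 = -7 + 18*6 = -7 + 108 = 101)
F(u, x) = 101*x
1/(((-30974 + F(g(-6), -140)) + 497) + 83483) = 1/(((-30974 + 101*(-140)) + 497) + 83483) = 1/(((-30974 - 14140) + 497) + 83483) = 1/((-45114 + 497) + 83483) = 1/(-44617 + 83483) = 1/38866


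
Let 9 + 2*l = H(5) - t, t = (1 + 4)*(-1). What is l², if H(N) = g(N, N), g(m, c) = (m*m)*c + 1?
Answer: 3721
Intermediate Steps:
g(m, c) = 1 + c*m² (g(m, c) = m²*c + 1 = c*m² + 1 = 1 + c*m²)
H(N) = 1 + N³ (H(N) = 1 + N*N² = 1 + N³)
t = -5 (t = 5*(-1) = -5)
l = 61 (l = -9/2 + ((1 + 5³) - 1*(-5))/2 = -9/2 + ((1 + 125) + 5)/2 = -9/2 + (126 + 5)/2 = -9/2 + (½)*131 = -9/2 + 131/2 = 61)
l² = 61² = 3721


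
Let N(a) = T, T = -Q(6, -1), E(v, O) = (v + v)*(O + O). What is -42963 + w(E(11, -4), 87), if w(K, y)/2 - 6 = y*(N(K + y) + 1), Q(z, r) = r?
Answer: -42603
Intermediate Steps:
E(v, O) = 4*O*v (E(v, O) = (2*v)*(2*O) = 4*O*v)
T = 1 (T = -1*(-1) = 1)
N(a) = 1
w(K, y) = 12 + 4*y (w(K, y) = 12 + 2*(y*(1 + 1)) = 12 + 2*(y*2) = 12 + 2*(2*y) = 12 + 4*y)
-42963 + w(E(11, -4), 87) = -42963 + (12 + 4*87) = -42963 + (12 + 348) = -42963 + 360 = -42603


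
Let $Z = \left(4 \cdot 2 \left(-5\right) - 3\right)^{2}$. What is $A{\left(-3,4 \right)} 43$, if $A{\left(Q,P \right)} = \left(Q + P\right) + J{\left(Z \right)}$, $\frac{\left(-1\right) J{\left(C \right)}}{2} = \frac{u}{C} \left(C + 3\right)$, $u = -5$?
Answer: $\frac{20369}{43} \approx 473.7$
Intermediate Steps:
$Z = 1849$ ($Z = \left(8 \left(-5\right) - 3\right)^{2} = \left(-40 - 3\right)^{2} = \left(-43\right)^{2} = 1849$)
$J{\left(C \right)} = \frac{10 \left(3 + C\right)}{C}$ ($J{\left(C \right)} = - 2 - \frac{5}{C} \left(C + 3\right) = - 2 - \frac{5}{C} \left(3 + C\right) = - 2 \left(- \frac{5 \left(3 + C\right)}{C}\right) = \frac{10 \left(3 + C\right)}{C}$)
$A{\left(Q,P \right)} = \frac{18520}{1849} + P + Q$ ($A{\left(Q,P \right)} = \left(Q + P\right) + \left(10 + \frac{30}{1849}\right) = \left(P + Q\right) + \left(10 + 30 \cdot \frac{1}{1849}\right) = \left(P + Q\right) + \left(10 + \frac{30}{1849}\right) = \left(P + Q\right) + \frac{18520}{1849} = \frac{18520}{1849} + P + Q$)
$A{\left(-3,4 \right)} 43 = \left(\frac{18520}{1849} + 4 - 3\right) 43 = \frac{20369}{1849} \cdot 43 = \frac{20369}{43}$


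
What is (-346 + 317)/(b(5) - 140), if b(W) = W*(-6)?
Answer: 29/170 ≈ 0.17059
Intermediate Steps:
b(W) = -6*W
(-346 + 317)/(b(5) - 140) = (-346 + 317)/(-6*5 - 140) = -29/(-30 - 140) = -29/(-170) = -29*(-1/170) = 29/170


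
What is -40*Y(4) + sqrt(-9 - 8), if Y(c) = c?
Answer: -160 + I*sqrt(17) ≈ -160.0 + 4.1231*I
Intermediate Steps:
-40*Y(4) + sqrt(-9 - 8) = -40*4 + sqrt(-9 - 8) = -160 + sqrt(-17) = -160 + I*sqrt(17)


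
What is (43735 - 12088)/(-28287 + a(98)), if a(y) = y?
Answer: -4521/4027 ≈ -1.1227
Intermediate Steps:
(43735 - 12088)/(-28287 + a(98)) = (43735 - 12088)/(-28287 + 98) = 31647/(-28189) = 31647*(-1/28189) = -4521/4027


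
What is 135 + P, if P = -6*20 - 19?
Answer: -4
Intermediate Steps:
P = -139 (P = -120 - 19 = -139)
135 + P = 135 - 139 = -4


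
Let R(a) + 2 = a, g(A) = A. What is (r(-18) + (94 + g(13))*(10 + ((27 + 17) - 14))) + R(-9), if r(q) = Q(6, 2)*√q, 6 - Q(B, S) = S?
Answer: 4269 + 12*I*√2 ≈ 4269.0 + 16.971*I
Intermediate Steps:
Q(B, S) = 6 - S
R(a) = -2 + a
r(q) = 4*√q (r(q) = (6 - 1*2)*√q = (6 - 2)*√q = 4*√q)
(r(-18) + (94 + g(13))*(10 + ((27 + 17) - 14))) + R(-9) = (4*√(-18) + (94 + 13)*(10 + ((27 + 17) - 14))) + (-2 - 9) = (4*(3*I*√2) + 107*(10 + (44 - 14))) - 11 = (12*I*√2 + 107*(10 + 30)) - 11 = (12*I*√2 + 107*40) - 11 = (12*I*√2 + 4280) - 11 = (4280 + 12*I*√2) - 11 = 4269 + 12*I*√2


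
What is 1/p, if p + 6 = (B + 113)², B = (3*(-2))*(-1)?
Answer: 1/14155 ≈ 7.0646e-5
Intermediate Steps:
B = 6 (B = -6*(-1) = 6)
p = 14155 (p = -6 + (6 + 113)² = -6 + 119² = -6 + 14161 = 14155)
1/p = 1/14155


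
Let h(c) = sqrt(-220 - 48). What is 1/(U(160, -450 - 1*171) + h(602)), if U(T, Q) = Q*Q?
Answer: 385641/148718981149 - 2*I*sqrt(67)/148718981149 ≈ 2.5931e-6 - 1.1008e-10*I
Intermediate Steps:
U(T, Q) = Q**2
h(c) = 2*I*sqrt(67) (h(c) = sqrt(-268) = 2*I*sqrt(67))
1/(U(160, -450 - 1*171) + h(602)) = 1/((-450 - 1*171)**2 + 2*I*sqrt(67)) = 1/((-450 - 171)**2 + 2*I*sqrt(67)) = 1/((-621)**2 + 2*I*sqrt(67)) = 1/(385641 + 2*I*sqrt(67))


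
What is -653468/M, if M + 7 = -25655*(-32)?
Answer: -653468/820953 ≈ -0.79599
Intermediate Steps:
M = 820953 (M = -7 - 25655*(-32) = -7 + 820960 = 820953)
-653468/M = -653468/820953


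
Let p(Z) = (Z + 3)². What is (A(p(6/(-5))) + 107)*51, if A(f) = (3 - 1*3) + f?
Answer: 140556/25 ≈ 5622.2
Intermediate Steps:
p(Z) = (3 + Z)²
A(f) = f (A(f) = (3 - 3) + f = 0 + f = f)
(A(p(6/(-5))) + 107)*51 = ((3 + 6/(-5))² + 107)*51 = ((3 + 6*(-⅕))² + 107)*51 = ((3 - 6/5)² + 107)*51 = ((9/5)² + 107)*51 = (81/25 + 107)*51 = (2756/25)*51 = 140556/25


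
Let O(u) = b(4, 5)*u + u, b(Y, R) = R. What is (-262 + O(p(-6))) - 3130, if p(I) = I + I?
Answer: -3464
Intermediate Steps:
p(I) = 2*I
O(u) = 6*u (O(u) = 5*u + u = 6*u)
(-262 + O(p(-6))) - 3130 = (-262 + 6*(2*(-6))) - 3130 = (-262 + 6*(-12)) - 3130 = (-262 - 72) - 3130 = -334 - 3130 = -3464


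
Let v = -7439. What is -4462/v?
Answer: 4462/7439 ≈ 0.59981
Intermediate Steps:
-4462/v = -4462/(-7439) = -4462*(-1/7439) = 4462/7439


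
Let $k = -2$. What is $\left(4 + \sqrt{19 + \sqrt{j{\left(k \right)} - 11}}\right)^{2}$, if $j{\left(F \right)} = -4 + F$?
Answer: $\left(4 + \sqrt{19 + i \sqrt{17}}\right)^{2} \approx 70.073 + 7.8849 i$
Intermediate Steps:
$\left(4 + \sqrt{19 + \sqrt{j{\left(k \right)} - 11}}\right)^{2} = \left(4 + \sqrt{19 + \sqrt{\left(-4 - 2\right) - 11}}\right)^{2} = \left(4 + \sqrt{19 + \sqrt{-6 - 11}}\right)^{2} = \left(4 + \sqrt{19 + \sqrt{-17}}\right)^{2} = \left(4 + \sqrt{19 + i \sqrt{17}}\right)^{2}$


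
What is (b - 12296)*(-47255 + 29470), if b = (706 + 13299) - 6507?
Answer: 85332430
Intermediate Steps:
b = 7498 (b = 14005 - 6507 = 7498)
(b - 12296)*(-47255 + 29470) = (7498 - 12296)*(-47255 + 29470) = -4798*(-17785) = 85332430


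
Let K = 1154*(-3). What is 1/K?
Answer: -1/3462 ≈ -0.00028885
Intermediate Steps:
K = -3462
1/K = 1/(-3462) = -1/3462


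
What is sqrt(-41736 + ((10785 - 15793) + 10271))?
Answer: I*sqrt(36473) ≈ 190.98*I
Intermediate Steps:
sqrt(-41736 + ((10785 - 15793) + 10271)) = sqrt(-41736 + (-5008 + 10271)) = sqrt(-41736 + 5263) = sqrt(-36473) = I*sqrt(36473)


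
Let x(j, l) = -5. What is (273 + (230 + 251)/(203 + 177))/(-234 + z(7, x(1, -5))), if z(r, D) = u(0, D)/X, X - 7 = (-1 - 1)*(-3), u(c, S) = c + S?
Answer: -1354873/1157860 ≈ -1.1702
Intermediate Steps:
u(c, S) = S + c
X = 13 (X = 7 + (-1 - 1)*(-3) = 7 - 2*(-3) = 7 + 6 = 13)
z(r, D) = D/13 (z(r, D) = (D + 0)/13 = D*(1/13) = D/13)
(273 + (230 + 251)/(203 + 177))/(-234 + z(7, x(1, -5))) = (273 + (230 + 251)/(203 + 177))/(-234 + (1/13)*(-5)) = (273 + 481/380)/(-234 - 5/13) = (273 + 481*(1/380))/(-3047/13) = (273 + 481/380)*(-13/3047) = (104221/380)*(-13/3047) = -1354873/1157860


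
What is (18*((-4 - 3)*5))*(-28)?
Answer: 17640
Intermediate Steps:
(18*((-4 - 3)*5))*(-28) = (18*(-7*5))*(-28) = (18*(-35))*(-28) = -630*(-28) = 17640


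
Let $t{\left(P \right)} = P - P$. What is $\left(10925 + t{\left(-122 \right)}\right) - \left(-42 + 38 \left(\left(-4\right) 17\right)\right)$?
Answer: $13551$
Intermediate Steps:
$t{\left(P \right)} = 0$
$\left(10925 + t{\left(-122 \right)}\right) - \left(-42 + 38 \left(\left(-4\right) 17\right)\right) = \left(10925 + 0\right) - \left(-42 + 38 \left(\left(-4\right) 17\right)\right) = 10925 + \left(42 - -2584\right) = 10925 + \left(42 + 2584\right) = 10925 + 2626 = 13551$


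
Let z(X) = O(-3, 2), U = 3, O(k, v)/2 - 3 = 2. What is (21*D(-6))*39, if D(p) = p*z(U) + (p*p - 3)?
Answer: -22113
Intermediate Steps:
O(k, v) = 10 (O(k, v) = 6 + 2*2 = 6 + 4 = 10)
z(X) = 10
D(p) = -3 + p² + 10*p (D(p) = p*10 + (p*p - 3) = 10*p + (p² - 3) = 10*p + (-3 + p²) = -3 + p² + 10*p)
(21*D(-6))*39 = (21*(-3 + (-6)² + 10*(-6)))*39 = (21*(-3 + 36 - 60))*39 = (21*(-27))*39 = -567*39 = -22113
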